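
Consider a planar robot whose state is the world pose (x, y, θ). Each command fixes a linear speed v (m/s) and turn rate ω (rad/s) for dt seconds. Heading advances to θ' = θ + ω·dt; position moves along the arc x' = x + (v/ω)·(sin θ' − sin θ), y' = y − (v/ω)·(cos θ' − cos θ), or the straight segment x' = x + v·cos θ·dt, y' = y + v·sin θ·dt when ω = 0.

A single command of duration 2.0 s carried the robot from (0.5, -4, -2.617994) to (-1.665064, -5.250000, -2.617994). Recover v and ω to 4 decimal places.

Δθ = -2.617994 − -2.617994 = 0.000000
ω = Δθ/dt = 0.000000/2.0 = 0.0000
ω = 0 → v = (Δx·cos θ + Δy·sin θ)/dt = 1.2500

v = 1.2500, ω = 0.0000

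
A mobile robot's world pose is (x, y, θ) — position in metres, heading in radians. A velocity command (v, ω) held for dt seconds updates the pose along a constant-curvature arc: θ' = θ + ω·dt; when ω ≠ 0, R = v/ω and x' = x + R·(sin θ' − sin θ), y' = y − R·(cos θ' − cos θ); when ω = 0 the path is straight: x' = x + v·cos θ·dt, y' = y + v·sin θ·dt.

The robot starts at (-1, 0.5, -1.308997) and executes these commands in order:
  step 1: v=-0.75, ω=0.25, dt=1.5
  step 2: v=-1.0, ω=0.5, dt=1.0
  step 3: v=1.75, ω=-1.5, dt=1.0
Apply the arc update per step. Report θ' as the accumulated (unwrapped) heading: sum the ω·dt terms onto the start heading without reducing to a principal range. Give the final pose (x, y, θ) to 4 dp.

step 1: θ'=-0.9340 (R=-3.0000) → pose (-1.4858, 1.5074, -0.9340)
step 2: θ'=-0.4340 (R=-2.0000) → pose (-2.2528, 2.1328, -0.4340)
step 3: θ'=-1.9340 (R=-1.1667) → pose (-1.6528, 0.6598, -1.9340)

(-1.6528, 0.6598, -1.9340)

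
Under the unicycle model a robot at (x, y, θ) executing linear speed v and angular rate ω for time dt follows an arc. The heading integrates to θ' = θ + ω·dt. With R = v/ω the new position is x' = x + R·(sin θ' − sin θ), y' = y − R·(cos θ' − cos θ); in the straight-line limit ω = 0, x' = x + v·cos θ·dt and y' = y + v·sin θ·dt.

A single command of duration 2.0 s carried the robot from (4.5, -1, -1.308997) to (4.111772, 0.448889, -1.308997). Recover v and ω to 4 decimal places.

v = -0.7500, ω = 0.0000

Δθ = -1.308997 − -1.308997 = 0.000000
ω = Δθ/dt = 0.000000/2.0 = 0.0000
ω = 0 → v = (Δx·cos θ + Δy·sin θ)/dt = -0.7500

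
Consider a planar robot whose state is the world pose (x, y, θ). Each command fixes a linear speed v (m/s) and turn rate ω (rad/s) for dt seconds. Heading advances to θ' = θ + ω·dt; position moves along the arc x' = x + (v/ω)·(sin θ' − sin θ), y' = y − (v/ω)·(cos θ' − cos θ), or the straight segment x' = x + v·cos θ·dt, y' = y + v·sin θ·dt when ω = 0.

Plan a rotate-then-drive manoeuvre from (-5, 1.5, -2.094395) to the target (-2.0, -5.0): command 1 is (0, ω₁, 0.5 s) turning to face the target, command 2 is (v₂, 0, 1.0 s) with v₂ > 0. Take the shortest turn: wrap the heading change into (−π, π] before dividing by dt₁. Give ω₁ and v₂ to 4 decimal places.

ω₁ = 1.9120, v₂ = 7.1589

heading to target = atan2(-5−1.5, -2−-5) = -1.1384
Δθ = wrap(-1.1384 − -2.0944) = 0.9560; ω₁ = Δθ/dt₁ = 1.9120
distance = √((-2−-5)² + (-5−1.5)²) = 7.1589; v₂ = distance/dt₂ = 7.1589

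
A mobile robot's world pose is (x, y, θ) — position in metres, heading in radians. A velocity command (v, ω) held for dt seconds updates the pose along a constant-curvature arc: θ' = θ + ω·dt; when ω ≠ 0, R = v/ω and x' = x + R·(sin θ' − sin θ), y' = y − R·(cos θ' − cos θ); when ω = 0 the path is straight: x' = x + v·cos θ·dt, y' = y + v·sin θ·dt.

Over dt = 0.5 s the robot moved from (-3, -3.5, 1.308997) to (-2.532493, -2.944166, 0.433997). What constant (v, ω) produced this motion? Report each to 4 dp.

v = 1.5000, ω = -1.7500

Δθ = 0.433997 − 1.308997 = -0.875000
ω = Δθ/dt = -0.875000/0.5 = -1.7500
R = −Δy/(cos θ' − cos θ) = -0.8571
v = R·ω = -0.8571·-1.7500 = 1.5000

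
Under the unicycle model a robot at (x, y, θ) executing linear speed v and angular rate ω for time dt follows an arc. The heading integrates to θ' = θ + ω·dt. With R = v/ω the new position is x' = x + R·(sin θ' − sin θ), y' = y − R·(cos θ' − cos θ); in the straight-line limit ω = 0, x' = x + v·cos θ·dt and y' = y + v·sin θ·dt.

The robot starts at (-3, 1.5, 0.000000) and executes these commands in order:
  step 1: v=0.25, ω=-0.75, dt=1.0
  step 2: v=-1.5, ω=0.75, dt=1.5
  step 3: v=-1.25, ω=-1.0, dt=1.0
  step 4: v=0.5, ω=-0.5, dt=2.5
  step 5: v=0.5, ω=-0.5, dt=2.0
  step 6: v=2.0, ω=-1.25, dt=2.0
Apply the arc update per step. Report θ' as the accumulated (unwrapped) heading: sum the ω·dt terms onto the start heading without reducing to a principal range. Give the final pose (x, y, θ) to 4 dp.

(-8.0624, 2.7098, -5.3750)

step 1: θ'=-0.7500 (R=-0.3333) → pose (-2.7728, 1.4106, -0.7500)
step 2: θ'=0.3750 (R=-2.0000) → pose (-4.8686, 1.8082, 0.3750)
step 3: θ'=-0.6250 (R=1.2500) → pose (-6.0578, 1.9576, -0.6250)
step 4: θ'=-1.8750 (R=-1.0000) → pose (-5.6888, 0.8471, -1.8750)
step 5: θ'=-2.8750 (R=-1.0000) → pose (-6.3795, 0.1820, -2.8750)
step 6: θ'=-5.3750 (R=-1.6000) → pose (-8.0624, 2.7098, -5.3750)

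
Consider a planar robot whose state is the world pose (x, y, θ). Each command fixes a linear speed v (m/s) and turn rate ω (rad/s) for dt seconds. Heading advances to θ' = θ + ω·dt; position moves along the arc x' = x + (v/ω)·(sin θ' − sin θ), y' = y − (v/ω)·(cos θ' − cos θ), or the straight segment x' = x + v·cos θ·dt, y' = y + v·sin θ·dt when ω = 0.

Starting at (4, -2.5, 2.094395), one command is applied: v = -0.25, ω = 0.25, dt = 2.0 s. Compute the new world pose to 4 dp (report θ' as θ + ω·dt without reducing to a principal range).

(4.3457, -2.8540, 2.5944)

θ' = 2.0944 + 0.25·2.0 = 2.5944
R = v/ω = -0.25/0.25 = -1.0000
x' = 4 + -1.0000·(sin 2.5944 − sin 2.0944) = 4.3457
y' = -2.5 − -1.0000·(cos 2.5944 − cos 2.0944) = -2.8540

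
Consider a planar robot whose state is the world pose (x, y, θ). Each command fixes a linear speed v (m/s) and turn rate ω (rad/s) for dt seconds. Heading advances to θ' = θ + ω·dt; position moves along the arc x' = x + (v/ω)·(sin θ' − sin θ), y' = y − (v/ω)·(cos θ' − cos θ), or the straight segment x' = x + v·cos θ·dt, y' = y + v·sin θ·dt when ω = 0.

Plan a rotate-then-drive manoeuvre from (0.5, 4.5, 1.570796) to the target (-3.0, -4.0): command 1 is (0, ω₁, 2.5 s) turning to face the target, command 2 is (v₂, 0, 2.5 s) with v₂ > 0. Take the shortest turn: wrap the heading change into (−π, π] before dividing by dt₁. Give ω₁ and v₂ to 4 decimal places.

heading to target = atan2(-4−4.5, -3−0.5) = -1.9614
Δθ = wrap(-1.9614 − 1.5708) = 2.7510; ω₁ = Δθ/dt₁ = 1.1004
distance = √((-3−0.5)² + (-4−4.5)²) = 9.1924; v₂ = distance/dt₂ = 3.6770

ω₁ = 1.1004, v₂ = 3.6770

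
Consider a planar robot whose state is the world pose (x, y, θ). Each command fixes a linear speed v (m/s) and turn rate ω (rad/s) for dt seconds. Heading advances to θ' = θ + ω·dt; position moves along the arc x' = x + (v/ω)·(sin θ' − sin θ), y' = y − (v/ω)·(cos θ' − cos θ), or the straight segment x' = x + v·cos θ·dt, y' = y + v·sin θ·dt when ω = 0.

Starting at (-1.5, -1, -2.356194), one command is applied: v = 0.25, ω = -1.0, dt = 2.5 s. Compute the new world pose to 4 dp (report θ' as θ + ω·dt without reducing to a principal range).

(-1.9242, -0.7874, -4.8562)

θ' = -2.3562 + -1.0·2.5 = -4.8562
R = v/ω = 0.25/-1.0 = -0.2500
x' = -1.5 + -0.2500·(sin -4.8562 − sin -2.3562) = -1.9242
y' = -1 − -0.2500·(cos -4.8562 − cos -2.3562) = -0.7874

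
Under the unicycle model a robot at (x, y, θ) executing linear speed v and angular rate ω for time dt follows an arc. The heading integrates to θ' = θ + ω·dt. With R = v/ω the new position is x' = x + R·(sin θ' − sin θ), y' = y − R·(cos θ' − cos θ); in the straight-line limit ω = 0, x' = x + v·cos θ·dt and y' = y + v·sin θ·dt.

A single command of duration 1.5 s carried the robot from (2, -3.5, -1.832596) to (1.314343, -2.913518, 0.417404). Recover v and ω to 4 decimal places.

v = -0.7500, ω = 1.5000

Δθ = 0.417404 − -1.832596 = 2.250000
ω = Δθ/dt = 2.250000/1.5 = 1.5000
R = Δx/(sin θ' − sin θ) = -0.5000
v = R·ω = -0.5000·1.5000 = -0.7500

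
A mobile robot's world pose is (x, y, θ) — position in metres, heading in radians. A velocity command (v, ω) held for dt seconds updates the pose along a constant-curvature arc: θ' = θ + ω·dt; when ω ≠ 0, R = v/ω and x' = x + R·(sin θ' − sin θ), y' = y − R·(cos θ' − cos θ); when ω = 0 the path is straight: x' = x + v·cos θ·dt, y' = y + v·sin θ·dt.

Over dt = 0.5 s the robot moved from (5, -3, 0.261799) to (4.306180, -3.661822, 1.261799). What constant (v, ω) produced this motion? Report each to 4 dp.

v = -2.0000, ω = 2.0000

Δθ = 1.261799 − 0.261799 = 1.000000
ω = Δθ/dt = 1.000000/0.5 = 2.0000
R = Δx/(sin θ' − sin θ) = -1.0000
v = R·ω = -1.0000·2.0000 = -2.0000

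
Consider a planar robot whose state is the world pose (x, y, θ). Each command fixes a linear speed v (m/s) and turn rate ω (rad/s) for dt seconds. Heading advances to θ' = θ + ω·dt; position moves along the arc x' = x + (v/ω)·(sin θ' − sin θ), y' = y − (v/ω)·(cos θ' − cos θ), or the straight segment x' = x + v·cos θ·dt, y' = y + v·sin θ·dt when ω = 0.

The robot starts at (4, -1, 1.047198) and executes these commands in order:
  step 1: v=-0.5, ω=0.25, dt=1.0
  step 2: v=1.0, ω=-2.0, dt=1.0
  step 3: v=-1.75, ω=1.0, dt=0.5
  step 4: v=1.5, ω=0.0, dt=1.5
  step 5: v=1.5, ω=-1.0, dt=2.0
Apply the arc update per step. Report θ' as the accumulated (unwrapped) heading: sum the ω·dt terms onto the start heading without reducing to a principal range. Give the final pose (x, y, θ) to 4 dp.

step 1: θ'=1.2972 (R=-2.0000) → pose (3.8064, -1.4596, 1.2972)
step 2: θ'=-0.7028 (R=-0.5000) → pose (4.6110, -1.2132, -0.7028)
step 3: θ'=-0.2028 (R=-1.7500) → pose (3.8324, -0.8344, -0.2028)
step 4: θ'=-0.2028 (straight) → pose (6.0363, -1.2875, -0.2028)
step 5: θ'=-2.2028 (R=-1.5000) → pose (6.9444, -3.6429, -2.2028)

(6.9444, -3.6429, -2.2028)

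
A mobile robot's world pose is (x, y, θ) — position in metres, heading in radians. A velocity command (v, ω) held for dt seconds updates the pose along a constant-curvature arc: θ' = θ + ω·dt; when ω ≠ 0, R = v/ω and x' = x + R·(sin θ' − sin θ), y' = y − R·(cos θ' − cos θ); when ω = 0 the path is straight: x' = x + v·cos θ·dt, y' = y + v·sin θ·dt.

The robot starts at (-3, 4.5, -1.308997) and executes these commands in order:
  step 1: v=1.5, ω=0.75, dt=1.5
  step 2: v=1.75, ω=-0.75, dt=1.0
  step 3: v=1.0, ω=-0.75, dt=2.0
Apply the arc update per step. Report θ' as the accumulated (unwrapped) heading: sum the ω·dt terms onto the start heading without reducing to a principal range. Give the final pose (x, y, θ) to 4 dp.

step 1: θ'=-0.1840 (R=2.0000) → pose (-1.4341, 3.0514, -0.1840)
step 2: θ'=-0.9340 (R=-2.3333) → pose (0.0150, 2.1449, -0.9340)
step 3: θ'=-2.4340 (R=-1.3333) → pose (-0.1903, 0.3388, -2.4340)

(-0.1903, 0.3388, -2.4340)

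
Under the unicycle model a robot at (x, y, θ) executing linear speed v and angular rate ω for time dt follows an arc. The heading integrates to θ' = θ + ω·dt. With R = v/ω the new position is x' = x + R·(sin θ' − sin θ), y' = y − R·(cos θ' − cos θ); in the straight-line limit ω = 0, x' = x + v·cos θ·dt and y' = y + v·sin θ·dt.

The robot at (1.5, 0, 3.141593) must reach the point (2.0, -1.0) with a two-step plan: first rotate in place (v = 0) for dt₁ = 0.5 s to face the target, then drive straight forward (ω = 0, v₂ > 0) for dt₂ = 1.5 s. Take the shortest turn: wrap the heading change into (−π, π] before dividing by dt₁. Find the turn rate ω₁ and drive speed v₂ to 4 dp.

heading to target = atan2(-1−0, 2−1.5) = -1.1071
Δθ = wrap(-1.1071 − 3.1416) = 2.0344; ω₁ = Δθ/dt₁ = 4.0689
distance = √((2−1.5)² + (-1−0)²) = 1.1180; v₂ = distance/dt₂ = 0.7454

ω₁ = 4.0689, v₂ = 0.7454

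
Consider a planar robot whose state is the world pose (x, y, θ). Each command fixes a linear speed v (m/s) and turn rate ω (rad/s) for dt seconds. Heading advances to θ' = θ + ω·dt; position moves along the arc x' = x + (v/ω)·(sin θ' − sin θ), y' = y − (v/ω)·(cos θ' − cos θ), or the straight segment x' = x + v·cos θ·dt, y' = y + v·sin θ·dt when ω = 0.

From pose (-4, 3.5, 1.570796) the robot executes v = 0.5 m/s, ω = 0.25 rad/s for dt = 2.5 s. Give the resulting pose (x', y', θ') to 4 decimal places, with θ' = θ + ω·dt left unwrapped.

(-4.3781, 4.6702, 2.1958)

θ' = 1.5708 + 0.25·2.5 = 2.1958
R = v/ω = 0.5/0.25 = 2.0000
x' = -4 + 2.0000·(sin 2.1958 − sin 1.5708) = -4.3781
y' = 3.5 − 2.0000·(cos 2.1958 − cos 1.5708) = 4.6702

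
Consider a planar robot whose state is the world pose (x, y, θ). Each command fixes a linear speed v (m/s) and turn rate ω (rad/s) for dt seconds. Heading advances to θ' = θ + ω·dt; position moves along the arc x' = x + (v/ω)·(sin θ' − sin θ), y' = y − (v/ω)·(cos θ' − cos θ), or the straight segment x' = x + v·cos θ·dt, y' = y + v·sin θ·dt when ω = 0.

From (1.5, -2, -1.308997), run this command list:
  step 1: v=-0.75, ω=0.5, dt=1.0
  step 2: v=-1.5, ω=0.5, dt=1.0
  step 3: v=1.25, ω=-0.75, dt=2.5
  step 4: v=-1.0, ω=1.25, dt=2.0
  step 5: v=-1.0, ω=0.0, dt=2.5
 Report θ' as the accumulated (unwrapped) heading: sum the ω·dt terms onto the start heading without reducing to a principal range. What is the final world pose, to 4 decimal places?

step 1: θ'=-0.8090 (R=-1.5000) → pose (1.1365, -1.3529, -0.8090)
step 2: θ'=-0.3090 (R=-3.0000) → pose (-0.1220, -0.5656, -0.3090)
step 3: θ'=-2.1840 (R=-1.6667) → pose (0.7342, -3.1125, -2.1840)
step 4: θ'=0.3160 (R=-0.8000) → pose (-0.1687, -1.8917, 0.3160)
step 5: θ'=0.3160 (straight) → pose (-2.5449, -2.6687, 0.3160)

(-2.5449, -2.6687, 0.3160)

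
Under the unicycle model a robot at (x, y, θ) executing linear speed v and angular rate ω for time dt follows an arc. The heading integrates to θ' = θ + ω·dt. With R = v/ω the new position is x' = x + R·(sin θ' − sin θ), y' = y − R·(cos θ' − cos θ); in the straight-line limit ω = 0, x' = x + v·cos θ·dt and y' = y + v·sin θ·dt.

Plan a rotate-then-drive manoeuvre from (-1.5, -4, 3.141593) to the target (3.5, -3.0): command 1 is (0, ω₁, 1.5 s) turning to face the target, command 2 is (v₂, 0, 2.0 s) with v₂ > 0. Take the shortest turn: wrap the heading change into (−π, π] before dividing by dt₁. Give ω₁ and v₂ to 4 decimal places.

heading to target = atan2(-3−-4, 3.5−-1.5) = 0.1974
Δθ = wrap(0.1974 − 3.1416) = -2.9442; ω₁ = Δθ/dt₁ = -1.9628
distance = √((3.5−-1.5)² + (-3−-4)²) = 5.0990; v₂ = distance/dt₂ = 2.5495

ω₁ = -1.9628, v₂ = 2.5495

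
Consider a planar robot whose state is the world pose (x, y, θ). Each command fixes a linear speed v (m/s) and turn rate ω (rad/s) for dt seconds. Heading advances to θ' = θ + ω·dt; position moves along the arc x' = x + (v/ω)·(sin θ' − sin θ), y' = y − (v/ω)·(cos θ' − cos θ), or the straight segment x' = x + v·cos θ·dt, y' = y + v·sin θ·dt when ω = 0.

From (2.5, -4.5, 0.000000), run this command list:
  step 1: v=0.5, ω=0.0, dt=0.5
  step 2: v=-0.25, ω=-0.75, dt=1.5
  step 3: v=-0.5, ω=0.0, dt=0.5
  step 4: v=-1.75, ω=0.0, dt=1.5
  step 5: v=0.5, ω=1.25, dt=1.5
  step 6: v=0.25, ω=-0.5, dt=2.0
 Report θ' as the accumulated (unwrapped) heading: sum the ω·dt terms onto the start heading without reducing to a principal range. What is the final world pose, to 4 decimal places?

step 1: θ'=0.0000 (straight) → pose (2.7500, -4.5000, 0.0000)
step 2: θ'=-1.1250 (R=0.3333) → pose (2.4492, -4.3104, -1.1250)
step 3: θ'=-1.1250 (straight) → pose (2.3415, -4.0848, -1.1250)
step 4: θ'=-1.1250 (straight) → pose (1.2096, -1.7164, -1.1250)
step 5: θ'=0.7500 (R=0.4000) → pose (1.8432, -1.8366, 0.7500)
step 6: θ'=-0.2500 (R=-0.5000) → pose (2.3077, -1.7180, -0.2500)

(2.3077, -1.7180, -0.2500)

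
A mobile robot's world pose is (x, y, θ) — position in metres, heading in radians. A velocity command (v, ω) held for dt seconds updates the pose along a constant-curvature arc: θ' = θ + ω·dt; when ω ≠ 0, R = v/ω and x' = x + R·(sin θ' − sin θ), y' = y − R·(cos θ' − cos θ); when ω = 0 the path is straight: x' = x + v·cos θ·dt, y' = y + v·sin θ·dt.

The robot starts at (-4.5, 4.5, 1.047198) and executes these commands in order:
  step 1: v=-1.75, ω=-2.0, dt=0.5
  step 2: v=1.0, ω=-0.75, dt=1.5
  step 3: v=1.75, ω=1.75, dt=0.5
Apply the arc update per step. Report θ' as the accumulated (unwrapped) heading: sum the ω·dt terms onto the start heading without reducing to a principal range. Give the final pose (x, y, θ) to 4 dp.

step 1: θ'=0.0472 (R=0.8750) → pose (-5.2165, 4.0635, 0.0472)
step 2: θ'=-1.0778 (R=-1.3333) → pose (-3.9790, 3.3626, -1.0778)
step 3: θ'=-0.2028 (R=1.0000) → pose (-3.2995, 2.8564, -0.2028)

(-3.2995, 2.8564, -0.2028)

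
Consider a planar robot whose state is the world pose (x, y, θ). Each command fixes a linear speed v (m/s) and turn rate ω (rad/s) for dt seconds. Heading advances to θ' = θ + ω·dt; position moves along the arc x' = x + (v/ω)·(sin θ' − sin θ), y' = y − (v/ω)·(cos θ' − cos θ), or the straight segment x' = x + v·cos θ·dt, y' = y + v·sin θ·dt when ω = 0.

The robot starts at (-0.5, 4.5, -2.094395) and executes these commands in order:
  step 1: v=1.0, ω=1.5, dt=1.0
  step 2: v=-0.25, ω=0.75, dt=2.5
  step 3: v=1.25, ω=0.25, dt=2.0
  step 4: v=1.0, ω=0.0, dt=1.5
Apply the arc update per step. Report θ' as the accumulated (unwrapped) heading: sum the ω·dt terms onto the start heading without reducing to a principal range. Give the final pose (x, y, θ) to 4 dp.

(-1.0151, 7.3727, 1.7806)

step 1: θ'=-0.5944 (R=0.6667) → pose (-0.2960, 3.6143, -0.5944)
step 2: θ'=1.2806 (R=-0.3333) → pose (-0.8021, 3.4336, 1.2806)
step 3: θ'=1.7806 (R=5.0000) → pose (-0.7026, 5.9056, 1.7806)
step 4: θ'=1.7806 (straight) → pose (-1.0151, 7.3727, 1.7806)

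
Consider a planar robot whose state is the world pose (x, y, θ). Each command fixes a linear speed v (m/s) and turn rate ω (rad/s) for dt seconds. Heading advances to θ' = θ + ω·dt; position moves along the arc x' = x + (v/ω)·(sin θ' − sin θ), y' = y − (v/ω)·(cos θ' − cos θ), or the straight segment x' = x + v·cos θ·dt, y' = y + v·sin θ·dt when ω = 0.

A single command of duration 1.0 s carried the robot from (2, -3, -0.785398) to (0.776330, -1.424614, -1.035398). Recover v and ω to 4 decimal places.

Δθ = -1.035398 − -0.785398 = -0.250000
ω = Δθ/dt = -0.250000/1.0 = -0.2500
R = −Δy/(cos θ' − cos θ) = 8.0000
v = R·ω = 8.0000·-0.2500 = -2.0000

v = -2.0000, ω = -0.2500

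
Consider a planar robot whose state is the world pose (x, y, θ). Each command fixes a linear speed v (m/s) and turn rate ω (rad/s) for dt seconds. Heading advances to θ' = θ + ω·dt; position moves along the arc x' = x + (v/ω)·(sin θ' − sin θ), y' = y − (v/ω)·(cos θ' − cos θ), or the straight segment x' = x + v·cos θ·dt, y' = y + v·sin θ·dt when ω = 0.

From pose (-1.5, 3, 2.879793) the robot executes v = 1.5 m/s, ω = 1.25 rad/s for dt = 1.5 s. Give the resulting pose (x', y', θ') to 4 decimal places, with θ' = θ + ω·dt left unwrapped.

θ' = 2.8798 + 1.25·1.5 = 4.7548
R = v/ω = 1.5/1.25 = 1.2000
x' = -1.5 + 1.2000·(sin 4.7548 − sin 2.8798) = -3.0095
y' = 3 − 1.2000·(cos 4.7548 − cos 2.8798) = 1.7900

(-3.0095, 1.7900, 4.7548)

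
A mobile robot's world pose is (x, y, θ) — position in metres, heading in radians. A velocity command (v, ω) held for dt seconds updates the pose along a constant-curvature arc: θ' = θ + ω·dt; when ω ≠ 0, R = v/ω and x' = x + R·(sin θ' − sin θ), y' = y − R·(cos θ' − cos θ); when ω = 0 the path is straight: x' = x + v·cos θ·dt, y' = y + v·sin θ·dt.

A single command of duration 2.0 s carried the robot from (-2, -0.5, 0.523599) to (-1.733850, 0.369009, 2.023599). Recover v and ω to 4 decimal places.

v = 0.5000, ω = 0.7500

Δθ = 2.023599 − 0.523599 = 1.500000
ω = Δθ/dt = 1.500000/2.0 = 0.7500
R = −Δy/(cos θ' − cos θ) = 0.6667
v = R·ω = 0.6667·0.7500 = 0.5000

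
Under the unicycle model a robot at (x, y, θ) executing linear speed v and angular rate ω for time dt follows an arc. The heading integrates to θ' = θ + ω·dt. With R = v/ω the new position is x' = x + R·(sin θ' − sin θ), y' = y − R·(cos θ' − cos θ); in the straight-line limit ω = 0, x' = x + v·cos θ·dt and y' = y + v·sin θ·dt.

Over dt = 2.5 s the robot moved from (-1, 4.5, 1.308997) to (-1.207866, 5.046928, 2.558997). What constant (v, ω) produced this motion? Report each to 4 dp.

Δθ = 2.558997 − 1.308997 = 1.250000
ω = Δθ/dt = 1.250000/2.5 = 0.5000
R = −Δy/(cos θ' − cos θ) = 0.5000
v = R·ω = 0.5000·0.5000 = 0.2500

v = 0.2500, ω = 0.5000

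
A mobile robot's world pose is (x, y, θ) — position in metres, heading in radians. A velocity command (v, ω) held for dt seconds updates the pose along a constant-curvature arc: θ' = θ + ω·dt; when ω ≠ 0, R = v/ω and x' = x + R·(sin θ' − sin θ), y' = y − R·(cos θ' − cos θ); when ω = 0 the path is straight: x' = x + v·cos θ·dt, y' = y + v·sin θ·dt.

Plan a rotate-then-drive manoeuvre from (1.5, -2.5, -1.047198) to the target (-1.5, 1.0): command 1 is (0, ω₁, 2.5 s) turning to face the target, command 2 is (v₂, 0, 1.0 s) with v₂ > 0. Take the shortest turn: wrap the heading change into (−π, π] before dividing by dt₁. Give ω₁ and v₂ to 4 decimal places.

ω₁ = -1.1826, v₂ = 4.6098

heading to target = atan2(1−-2.5, -1.5−1.5) = 2.2794
Δθ = wrap(2.2794 − -1.0472) = -2.9566; ω₁ = Δθ/dt₁ = -1.1826
distance = √((-1.5−1.5)² + (1−-2.5)²) = 4.6098; v₂ = distance/dt₂ = 4.6098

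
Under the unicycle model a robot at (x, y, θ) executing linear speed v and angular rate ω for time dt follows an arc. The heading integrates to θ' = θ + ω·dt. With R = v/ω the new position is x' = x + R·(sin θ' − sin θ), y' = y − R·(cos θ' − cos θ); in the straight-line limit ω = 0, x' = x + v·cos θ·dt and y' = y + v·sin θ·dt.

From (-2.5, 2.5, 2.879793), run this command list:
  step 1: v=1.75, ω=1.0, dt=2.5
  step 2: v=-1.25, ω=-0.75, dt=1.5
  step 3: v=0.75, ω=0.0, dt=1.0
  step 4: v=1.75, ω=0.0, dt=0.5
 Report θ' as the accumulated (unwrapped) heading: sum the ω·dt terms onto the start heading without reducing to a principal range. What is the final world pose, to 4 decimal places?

(-5.2315, 0.0366, 4.2548)

step 1: θ'=5.3798 (R=1.7500) → pose (-4.3274, -0.2735, 5.3798)
step 2: θ'=4.2548 (R=1.6667) → pose (-4.5136, 1.4944, 4.2548)
step 3: θ'=4.2548 (straight) → pose (-4.8449, 0.8215, 4.2548)
step 4: θ'=4.2548 (straight) → pose (-5.2315, 0.0366, 4.2548)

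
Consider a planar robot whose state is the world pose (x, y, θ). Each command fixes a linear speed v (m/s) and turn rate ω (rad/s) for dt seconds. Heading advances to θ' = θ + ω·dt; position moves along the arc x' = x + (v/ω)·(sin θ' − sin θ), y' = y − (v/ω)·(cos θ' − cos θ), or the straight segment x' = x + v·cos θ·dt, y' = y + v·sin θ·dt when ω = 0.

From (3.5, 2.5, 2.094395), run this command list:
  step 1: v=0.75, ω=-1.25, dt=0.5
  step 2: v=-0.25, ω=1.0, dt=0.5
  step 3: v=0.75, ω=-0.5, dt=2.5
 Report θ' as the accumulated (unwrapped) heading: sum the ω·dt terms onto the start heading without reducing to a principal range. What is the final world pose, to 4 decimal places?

step 1: θ'=1.4694 (R=-0.6000) → pose (3.4227, 2.8607, 1.4694)
step 2: θ'=1.9694 (R=-0.2500) → pose (3.4410, 2.7384, 1.9694)
step 3: θ'=0.7194 (R=-1.5000) → pose (3.8350, 4.4489, 0.7194)

(3.8350, 4.4489, 0.7194)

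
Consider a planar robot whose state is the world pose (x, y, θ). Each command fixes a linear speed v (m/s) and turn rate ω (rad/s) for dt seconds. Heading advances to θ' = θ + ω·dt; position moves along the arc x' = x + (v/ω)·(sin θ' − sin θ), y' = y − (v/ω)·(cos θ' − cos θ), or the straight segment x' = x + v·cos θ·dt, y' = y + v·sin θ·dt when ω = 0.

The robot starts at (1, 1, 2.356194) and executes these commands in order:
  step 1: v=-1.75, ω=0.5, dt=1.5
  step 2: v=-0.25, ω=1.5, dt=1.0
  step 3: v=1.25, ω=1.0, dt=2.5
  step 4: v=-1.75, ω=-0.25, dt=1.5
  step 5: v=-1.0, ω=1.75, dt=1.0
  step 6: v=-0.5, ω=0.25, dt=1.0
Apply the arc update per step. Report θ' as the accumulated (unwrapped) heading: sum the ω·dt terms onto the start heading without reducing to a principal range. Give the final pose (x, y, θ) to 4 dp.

(3.7075, -3.6201, 8.7312)

step 1: θ'=3.1062 (R=-3.5000) → pose (3.3510, -0.0229, 3.1062)
step 2: θ'=4.6062 (R=-0.1667) → pose (3.5226, 0.1260, 4.6062)
step 3: θ'=7.1062 (R=1.2500) → pose (5.6821, -0.8566, 7.1062)
step 4: θ'=6.7312 (R=7.0000) → pose (3.5819, -2.4056, 6.7312)
step 5: θ'=8.4812 (R=-0.5714) → pose (3.3668, -3.2560, 8.4812)
step 6: θ'=8.7312 (R=-2.0000) → pose (3.7075, -3.6201, 8.7312)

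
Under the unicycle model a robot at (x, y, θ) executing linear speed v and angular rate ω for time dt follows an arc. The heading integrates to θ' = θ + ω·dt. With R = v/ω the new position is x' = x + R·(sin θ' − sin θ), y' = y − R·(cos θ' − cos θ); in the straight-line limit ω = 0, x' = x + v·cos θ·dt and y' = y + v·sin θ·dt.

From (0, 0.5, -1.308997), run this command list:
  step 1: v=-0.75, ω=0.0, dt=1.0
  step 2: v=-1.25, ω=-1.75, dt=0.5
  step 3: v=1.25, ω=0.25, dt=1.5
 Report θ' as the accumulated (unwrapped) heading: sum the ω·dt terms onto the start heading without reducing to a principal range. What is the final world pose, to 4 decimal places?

step 1: θ'=-1.3090 (straight) → pose (-0.1941, 1.2244, -1.3090)
step 2: θ'=-2.1840 (R=0.7143) → pose (-0.0883, 1.8204, -2.1840)
step 3: θ'=-1.8090 (R=5.0000) → pose (-0.8581, 0.1227, -1.8090)

(-0.8581, 0.1227, -1.8090)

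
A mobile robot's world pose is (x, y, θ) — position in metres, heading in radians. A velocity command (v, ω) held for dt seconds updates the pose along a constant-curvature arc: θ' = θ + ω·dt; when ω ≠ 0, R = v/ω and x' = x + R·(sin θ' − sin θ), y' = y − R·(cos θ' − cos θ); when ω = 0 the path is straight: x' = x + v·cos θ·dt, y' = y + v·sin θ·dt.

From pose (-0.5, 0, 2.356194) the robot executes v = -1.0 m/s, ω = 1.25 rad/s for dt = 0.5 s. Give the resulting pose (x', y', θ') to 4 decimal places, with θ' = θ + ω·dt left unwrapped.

θ' = 2.3562 + 1.25·0.5 = 2.9812
R = v/ω = -1.0/1.25 = -0.8000
x' = -0.5 + -0.8000·(sin 2.9812 − sin 2.3562) = -0.0621
y' = 0 − -0.8000·(cos 2.9812 − cos 2.3562) = -0.2240

(-0.0621, -0.2240, 2.9812)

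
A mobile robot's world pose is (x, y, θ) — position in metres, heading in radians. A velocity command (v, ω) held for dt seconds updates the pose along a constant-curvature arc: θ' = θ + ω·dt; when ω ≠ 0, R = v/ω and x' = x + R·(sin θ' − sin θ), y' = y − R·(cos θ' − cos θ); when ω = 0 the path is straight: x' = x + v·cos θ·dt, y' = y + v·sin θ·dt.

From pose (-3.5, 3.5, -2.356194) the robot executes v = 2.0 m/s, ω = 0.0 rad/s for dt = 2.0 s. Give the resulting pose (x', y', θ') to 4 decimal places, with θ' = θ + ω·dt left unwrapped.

θ' = -2.3562 + 0.0·2.0 = -2.3562
ω = 0 → straight: x' = -3.5 + 2.0·cos(-2.3562)·2.0 = -6.3284
y' = 3.5 + 2.0·sin(-2.3562)·2.0 = 0.6716

(-6.3284, 0.6716, -2.3562)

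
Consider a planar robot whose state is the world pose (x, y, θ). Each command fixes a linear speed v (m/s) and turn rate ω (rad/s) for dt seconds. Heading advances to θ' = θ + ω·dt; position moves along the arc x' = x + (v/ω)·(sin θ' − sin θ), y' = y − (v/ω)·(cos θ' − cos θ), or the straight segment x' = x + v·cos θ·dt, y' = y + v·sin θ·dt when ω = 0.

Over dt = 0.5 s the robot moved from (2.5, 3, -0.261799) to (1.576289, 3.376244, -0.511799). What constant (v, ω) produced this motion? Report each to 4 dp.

Δθ = -0.511799 − -0.261799 = -0.250000
ω = Δθ/dt = -0.250000/0.5 = -0.5000
R = Δx/(sin θ' − sin θ) = 4.0000
v = R·ω = 4.0000·-0.5000 = -2.0000

v = -2.0000, ω = -0.5000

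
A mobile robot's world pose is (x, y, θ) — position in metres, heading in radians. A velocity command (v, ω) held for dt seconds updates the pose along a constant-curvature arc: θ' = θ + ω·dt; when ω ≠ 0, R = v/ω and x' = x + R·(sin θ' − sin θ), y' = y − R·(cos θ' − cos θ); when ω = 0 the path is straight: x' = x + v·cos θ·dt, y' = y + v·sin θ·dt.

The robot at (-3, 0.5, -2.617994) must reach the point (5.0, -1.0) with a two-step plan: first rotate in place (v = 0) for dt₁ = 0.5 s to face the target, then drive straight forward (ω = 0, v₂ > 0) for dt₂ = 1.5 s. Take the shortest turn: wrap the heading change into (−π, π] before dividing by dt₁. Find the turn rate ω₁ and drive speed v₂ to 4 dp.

heading to target = atan2(-1−0.5, 5−-3) = -0.1853
Δθ = wrap(-0.1853 − -2.6180) = 2.4326; ω₁ = Δθ/dt₁ = 4.8653
distance = √((5−-3)² + (-1−0.5)²) = 8.1394; v₂ = distance/dt₂ = 5.4263

ω₁ = 4.8653, v₂ = 5.4263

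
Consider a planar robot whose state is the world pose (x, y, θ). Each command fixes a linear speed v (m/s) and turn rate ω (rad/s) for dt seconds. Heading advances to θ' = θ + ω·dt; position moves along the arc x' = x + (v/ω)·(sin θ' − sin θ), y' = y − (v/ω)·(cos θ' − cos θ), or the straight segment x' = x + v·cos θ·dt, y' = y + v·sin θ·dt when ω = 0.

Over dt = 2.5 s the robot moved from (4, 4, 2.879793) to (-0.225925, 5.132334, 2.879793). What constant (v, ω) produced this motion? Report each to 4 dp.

Δθ = 2.879793 − 2.879793 = 0.000000
ω = Δθ/dt = 0.000000/2.5 = 0.0000
ω = 0 → v = (Δx·cos θ + Δy·sin θ)/dt = 1.7500

v = 1.7500, ω = 0.0000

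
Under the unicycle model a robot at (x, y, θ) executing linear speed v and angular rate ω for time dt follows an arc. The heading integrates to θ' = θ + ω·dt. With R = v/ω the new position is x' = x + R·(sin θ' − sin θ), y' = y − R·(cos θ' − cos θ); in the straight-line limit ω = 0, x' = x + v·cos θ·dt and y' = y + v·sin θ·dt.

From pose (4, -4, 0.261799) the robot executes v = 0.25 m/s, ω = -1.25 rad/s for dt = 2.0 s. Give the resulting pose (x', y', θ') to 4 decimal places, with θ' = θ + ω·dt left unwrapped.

(4.2088, -4.3170, -2.2382)

θ' = 0.2618 + -1.25·2.0 = -2.2382
R = v/ω = 0.25/-1.25 = -0.2000
x' = 4 + -0.2000·(sin -2.2382 − sin 0.2618) = 4.2088
y' = -4 − -0.2000·(cos -2.2382 − cos 0.2618) = -4.3170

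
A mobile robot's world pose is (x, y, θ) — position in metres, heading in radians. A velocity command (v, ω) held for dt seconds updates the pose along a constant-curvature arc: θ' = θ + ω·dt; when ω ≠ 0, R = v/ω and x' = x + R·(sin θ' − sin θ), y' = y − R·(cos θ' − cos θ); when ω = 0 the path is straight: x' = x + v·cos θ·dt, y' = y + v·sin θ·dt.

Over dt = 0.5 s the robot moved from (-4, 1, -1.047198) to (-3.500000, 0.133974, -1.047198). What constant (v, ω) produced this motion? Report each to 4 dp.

Δθ = -1.047198 − -1.047198 = 0.000000
ω = Δθ/dt = 0.000000/0.5 = 0.0000
ω = 0 → v = (Δx·cos θ + Δy·sin θ)/dt = 2.0000

v = 2.0000, ω = 0.0000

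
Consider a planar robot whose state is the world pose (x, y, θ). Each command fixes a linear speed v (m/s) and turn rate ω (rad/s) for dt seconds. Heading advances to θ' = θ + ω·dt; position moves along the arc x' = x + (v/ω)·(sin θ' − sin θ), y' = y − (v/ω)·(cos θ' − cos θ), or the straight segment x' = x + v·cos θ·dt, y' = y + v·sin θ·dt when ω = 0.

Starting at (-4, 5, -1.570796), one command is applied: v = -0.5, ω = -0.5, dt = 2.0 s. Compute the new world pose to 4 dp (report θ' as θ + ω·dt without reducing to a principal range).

θ' = -1.5708 + -0.5·2.0 = -2.5708
R = v/ω = -0.5/-0.5 = 1.0000
x' = -4 + 1.0000·(sin -2.5708 − sin -1.5708) = -3.5403
y' = 5 − 1.0000·(cos -2.5708 − cos -1.5708) = 5.8415

(-3.5403, 5.8415, -2.5708)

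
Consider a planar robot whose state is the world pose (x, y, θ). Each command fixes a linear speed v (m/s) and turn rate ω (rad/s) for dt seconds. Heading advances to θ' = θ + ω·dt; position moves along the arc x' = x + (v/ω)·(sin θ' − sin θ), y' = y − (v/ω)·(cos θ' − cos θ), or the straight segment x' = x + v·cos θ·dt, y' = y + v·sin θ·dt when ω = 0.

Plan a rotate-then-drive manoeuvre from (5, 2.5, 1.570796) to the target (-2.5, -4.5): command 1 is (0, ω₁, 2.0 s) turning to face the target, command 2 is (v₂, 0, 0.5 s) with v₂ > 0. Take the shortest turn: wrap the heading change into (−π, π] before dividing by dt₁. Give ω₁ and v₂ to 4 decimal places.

ω₁ = 1.1609, v₂ = 20.5183

heading to target = atan2(-4.5−2.5, -2.5−5) = -2.3907
Δθ = wrap(-2.3907 − 1.5708) = 2.3217; ω₁ = Δθ/dt₁ = 1.1609
distance = √((-2.5−5)² + (-4.5−2.5)²) = 10.2591; v₂ = distance/dt₂ = 20.5183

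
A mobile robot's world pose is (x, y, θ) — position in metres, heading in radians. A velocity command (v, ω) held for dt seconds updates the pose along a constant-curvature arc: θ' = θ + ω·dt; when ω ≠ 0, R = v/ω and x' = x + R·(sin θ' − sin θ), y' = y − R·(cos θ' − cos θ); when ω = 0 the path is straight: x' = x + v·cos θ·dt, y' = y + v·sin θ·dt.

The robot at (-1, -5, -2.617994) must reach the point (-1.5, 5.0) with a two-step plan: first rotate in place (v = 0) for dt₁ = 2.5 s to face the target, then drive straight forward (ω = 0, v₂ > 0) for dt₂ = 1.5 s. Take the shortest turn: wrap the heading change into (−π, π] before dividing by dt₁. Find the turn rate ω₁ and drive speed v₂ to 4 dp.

ω₁ = -0.8178, v₂ = 6.6750

heading to target = atan2(5−-5, -1.5−-1) = 1.6208
Δθ = wrap(1.6208 − -2.6180) = -2.0444; ω₁ = Δθ/dt₁ = -0.8178
distance = √((-1.5−-1)² + (5−-5)²) = 10.0125; v₂ = distance/dt₂ = 6.6750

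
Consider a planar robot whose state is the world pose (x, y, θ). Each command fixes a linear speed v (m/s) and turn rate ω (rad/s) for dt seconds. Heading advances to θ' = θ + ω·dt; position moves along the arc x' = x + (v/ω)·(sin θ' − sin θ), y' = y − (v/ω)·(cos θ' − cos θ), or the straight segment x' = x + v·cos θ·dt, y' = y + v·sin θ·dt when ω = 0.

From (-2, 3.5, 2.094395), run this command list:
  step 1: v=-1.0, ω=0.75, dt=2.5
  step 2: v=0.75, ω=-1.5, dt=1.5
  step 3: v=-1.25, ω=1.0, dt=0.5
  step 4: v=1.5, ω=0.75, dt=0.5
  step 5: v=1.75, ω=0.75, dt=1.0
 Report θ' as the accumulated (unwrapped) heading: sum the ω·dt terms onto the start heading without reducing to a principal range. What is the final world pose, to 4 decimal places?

(-2.7233, 3.7516, 3.3444)

step 1: θ'=3.9694 (R=-1.3333) → pose (0.1366, 3.2647, 3.9694)
step 2: θ'=1.7194 (R=-0.5000) → pose (-0.7261, 3.5289, 1.7194)
step 3: θ'=2.2194 (R=-1.2500) → pose (-0.4860, 2.9589, 2.2194)
step 4: θ'=2.5944 (R=2.0000) → pose (-1.0393, 3.4587, 2.5944)
step 5: θ'=3.3444 (R=2.3333) → pose (-2.7233, 3.7516, 3.3444)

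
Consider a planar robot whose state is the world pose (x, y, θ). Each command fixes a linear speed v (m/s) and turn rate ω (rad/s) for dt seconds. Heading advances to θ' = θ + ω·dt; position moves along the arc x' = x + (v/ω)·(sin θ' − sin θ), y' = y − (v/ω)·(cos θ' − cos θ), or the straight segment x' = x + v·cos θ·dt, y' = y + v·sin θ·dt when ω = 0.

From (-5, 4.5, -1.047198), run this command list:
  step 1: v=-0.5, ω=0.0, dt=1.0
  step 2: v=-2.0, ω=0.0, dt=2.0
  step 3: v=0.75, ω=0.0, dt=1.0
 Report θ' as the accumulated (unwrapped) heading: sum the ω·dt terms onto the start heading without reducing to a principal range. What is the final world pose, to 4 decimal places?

(-6.8750, 7.7476, -1.0472)

step 1: θ'=-1.0472 (straight) → pose (-5.2500, 4.9330, -1.0472)
step 2: θ'=-1.0472 (straight) → pose (-7.2500, 8.3971, -1.0472)
step 3: θ'=-1.0472 (straight) → pose (-6.8750, 7.7476, -1.0472)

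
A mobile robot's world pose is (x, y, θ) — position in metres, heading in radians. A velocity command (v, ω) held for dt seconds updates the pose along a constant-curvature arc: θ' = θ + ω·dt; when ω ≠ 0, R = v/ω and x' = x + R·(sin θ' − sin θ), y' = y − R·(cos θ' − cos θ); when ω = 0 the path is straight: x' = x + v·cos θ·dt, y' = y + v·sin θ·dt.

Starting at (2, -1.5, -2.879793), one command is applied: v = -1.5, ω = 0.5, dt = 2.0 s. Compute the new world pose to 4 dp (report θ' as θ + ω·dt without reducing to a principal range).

θ' = -2.8798 + 0.5·2.0 = -1.8798
R = v/ω = -1.5/0.5 = -3.0000
x' = 2 + -3.0000·(sin -1.8798 − sin -2.8798) = 4.0815
y' = -1.5 − -3.0000·(cos -1.8798 − cos -2.8798) = 0.4855

(4.0815, 0.4855, -1.8798)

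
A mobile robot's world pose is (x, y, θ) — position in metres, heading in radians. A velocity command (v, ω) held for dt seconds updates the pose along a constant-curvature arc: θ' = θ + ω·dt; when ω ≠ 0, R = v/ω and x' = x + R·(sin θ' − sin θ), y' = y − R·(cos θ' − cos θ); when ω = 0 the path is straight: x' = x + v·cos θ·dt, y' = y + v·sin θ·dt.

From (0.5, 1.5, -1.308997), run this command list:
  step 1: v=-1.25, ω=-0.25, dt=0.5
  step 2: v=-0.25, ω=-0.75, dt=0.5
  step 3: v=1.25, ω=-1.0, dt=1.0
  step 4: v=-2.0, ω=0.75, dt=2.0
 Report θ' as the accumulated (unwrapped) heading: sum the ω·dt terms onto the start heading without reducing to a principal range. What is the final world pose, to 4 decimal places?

(1.2812, 4.5605, -1.3090)

step 1: θ'=-1.4340 (R=5.0000) → pose (0.3763, 2.1122, -1.4340)
step 2: θ'=-1.8090 (R=0.3333) → pose (0.3826, 2.2363, -1.8090)
step 3: θ'=-2.8090 (R=-1.2500) → pose (-0.4239, 1.3498, -2.8090)
step 4: θ'=-1.3090 (R=-2.6667) → pose (1.2812, 4.5605, -1.3090)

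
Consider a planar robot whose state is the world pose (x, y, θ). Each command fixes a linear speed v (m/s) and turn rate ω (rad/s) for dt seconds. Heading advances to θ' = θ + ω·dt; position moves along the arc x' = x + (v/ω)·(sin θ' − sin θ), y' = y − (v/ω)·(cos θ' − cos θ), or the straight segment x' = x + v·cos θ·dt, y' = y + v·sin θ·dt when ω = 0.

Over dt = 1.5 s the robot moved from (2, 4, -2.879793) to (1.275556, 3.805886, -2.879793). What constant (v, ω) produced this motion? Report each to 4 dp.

v = 0.5000, ω = 0.0000

Δθ = -2.879793 − -2.879793 = 0.000000
ω = Δθ/dt = 0.000000/1.5 = 0.0000
ω = 0 → v = (Δx·cos θ + Δy·sin θ)/dt = 0.5000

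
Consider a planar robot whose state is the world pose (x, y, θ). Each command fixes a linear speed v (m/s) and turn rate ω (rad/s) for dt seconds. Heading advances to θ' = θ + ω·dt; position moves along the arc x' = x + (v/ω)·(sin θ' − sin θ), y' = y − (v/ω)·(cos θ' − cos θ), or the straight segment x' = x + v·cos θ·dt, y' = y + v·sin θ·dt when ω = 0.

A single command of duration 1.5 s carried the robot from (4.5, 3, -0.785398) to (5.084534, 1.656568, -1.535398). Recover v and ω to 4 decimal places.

v = 1.0000, ω = -0.5000

Δθ = -1.535398 − -0.785398 = -0.750000
ω = Δθ/dt = -0.750000/1.5 = -0.5000
R = −Δy/(cos θ' − cos θ) = -2.0000
v = R·ω = -2.0000·-0.5000 = 1.0000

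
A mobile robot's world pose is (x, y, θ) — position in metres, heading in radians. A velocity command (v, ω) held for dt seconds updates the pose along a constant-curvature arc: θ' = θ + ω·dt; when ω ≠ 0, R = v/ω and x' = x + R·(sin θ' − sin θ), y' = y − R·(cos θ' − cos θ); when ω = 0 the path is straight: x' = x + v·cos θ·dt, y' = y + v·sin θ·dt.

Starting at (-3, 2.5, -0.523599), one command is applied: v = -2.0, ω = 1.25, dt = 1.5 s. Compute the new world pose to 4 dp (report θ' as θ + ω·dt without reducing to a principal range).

(-5.3616, 1.4626, 1.3514)

θ' = -0.5236 + 1.25·1.5 = 1.3514
R = v/ω = -2.0/1.25 = -1.6000
x' = -3 + -1.6000·(sin 1.3514 − sin -0.5236) = -5.3616
y' = 2.5 − -1.6000·(cos 1.3514 − cos -0.5236) = 1.4626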